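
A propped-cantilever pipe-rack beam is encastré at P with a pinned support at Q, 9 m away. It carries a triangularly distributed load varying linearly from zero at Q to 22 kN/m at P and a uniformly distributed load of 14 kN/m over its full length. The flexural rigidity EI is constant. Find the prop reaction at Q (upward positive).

Remove the prop at Q; the released (primary) structure is a cantilever built in at P.
Downward deflection at the released point Q due to the loads:
  triangular load, peak 22 at the fixed end: w₀L⁴/(30EI) = 4811/EI
  UDL 14: wL⁴/(8EI) = 11482/EI
  δ_0 = 16293/EI
Flexibility coefficient — unit upward force at Q: δ_{QQ} = L³/(3EI) = 243/EI.
Compatibility at Q: δ_0 − R_Q·δ_{QQ} = 0, so R_Q = 16293/243 = 67.05 kN.

R_Q = 67.05 kN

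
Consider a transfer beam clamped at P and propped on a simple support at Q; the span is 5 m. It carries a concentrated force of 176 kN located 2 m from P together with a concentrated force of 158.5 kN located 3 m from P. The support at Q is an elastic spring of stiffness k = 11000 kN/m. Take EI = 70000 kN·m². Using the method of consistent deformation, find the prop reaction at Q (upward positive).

Take the reaction at Q as the redundant and release it; the primary structure is a cantilever fixed at P.
Primary-structure tip deflection at Q by superposition:
  point load 176 at a = 2: Pa²(3L − a)/(6EI) = 1525/EI
  point load 158.5 at a = 3: Pa²(3L − a)/(6EI) = 2853/EI
  δ_0 = 4378/EI
Flexibility coefficient — unit upward force at Q: δ_{QQ} = L³/(3EI) = 41.67/EI.
With EI = 70000 kN·m²: δ_0 = 0.062548 m and δ_{QQ} = 0.000595 m/kN.
Compatibility — the spring shortens by R_Q/k under the reaction it provides: δ_0 − R_Q·δ_{QQ} = R_Q/k. With 1/k = 0.000091 m/kN, R_Q = δ_0 / (δ_{QQ} + 1/k) = 0.062548 / (0.000595 + 0.000091) = 91.16 kN.

R_Q = 91.16 kN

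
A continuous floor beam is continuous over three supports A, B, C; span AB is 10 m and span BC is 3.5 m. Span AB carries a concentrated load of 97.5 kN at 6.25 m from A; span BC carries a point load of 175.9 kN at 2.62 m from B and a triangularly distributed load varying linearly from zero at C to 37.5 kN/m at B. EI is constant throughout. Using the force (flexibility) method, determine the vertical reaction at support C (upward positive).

Release continuity at B by inserting a hinge; the redundant is the internal moment M_B. The primary structure is two simply-supported spans AB and BC.
Rotations at B on the released spans (each span's end-slope, ×1/EI):
  span AB: point load 97.5 at a = 6.25: Pab(L + a)/(6LEI) = 618.9/EI
  span BC: point load 175.9 at a = 2.62: Pab(L + b)/(6LEI) = 84.59/EI
  span BC: triangular load, peak 37.5: w₀L³/(45EI) = 35.73/EI
  relative rotation θ_0 = (618.9 + 120.3)/EI = 739.2/EI
A unit hogging moment at B produces rotation L₁/(3EI) + L₂/(3EI) = 4.5/EI.
Compatibility: M_B·(L₁+L₂)/(3EI) = θ_0, giving M_B = 164.3 kN·m (hogging).
Span BC, ΣM about C: R_B^{BC}·3.5 = 307.9 + 164.3, so R_B^{BC} = 134.9 kN and R_C = 241.5 − 134.9 = 106.6 kN.

R_C = 106.6 kN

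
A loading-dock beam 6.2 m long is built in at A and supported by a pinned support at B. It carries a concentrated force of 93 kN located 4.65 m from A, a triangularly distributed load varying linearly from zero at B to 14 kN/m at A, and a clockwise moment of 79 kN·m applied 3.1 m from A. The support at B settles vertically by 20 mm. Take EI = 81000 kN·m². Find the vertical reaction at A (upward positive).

Take the reaction at B as the redundant and release it; the primary structure is a cantilever fixed at A.
Primary-structure tip deflection at B by superposition:
  point load 93 at a = 4.65: Pa²(3L − a)/(6EI) = 4675/EI
  triangular load, peak 14 at the fixed end: w₀L⁴/(30EI) = 689.6/EI
  clockwise couple 79 at a = 3.1: M₀a(2L − a)/(2EI) = 1139/EI
  δ_0 = 6504/EI
Flexibility coefficient — unit upward force at B: δ_{BB} = L³/(3EI) = 79.44/EI.
With EI = 81000 kN·m²: δ_0 = 0.080292 m and δ_{BB} = 0.000981 m/kN.
Compatibility — the beam at B must follow the support down by 0.02 m: δ_0 − R_B·δ_{BB} = 0.02, so R_B = (0.080292 − 0.02)/0.000981 = 61.47 kN.
Vertical equilibrium: R_A = ΣP − R_B = 136.4 − 61.47 = 74.93 kN.

R_A = 74.93 kN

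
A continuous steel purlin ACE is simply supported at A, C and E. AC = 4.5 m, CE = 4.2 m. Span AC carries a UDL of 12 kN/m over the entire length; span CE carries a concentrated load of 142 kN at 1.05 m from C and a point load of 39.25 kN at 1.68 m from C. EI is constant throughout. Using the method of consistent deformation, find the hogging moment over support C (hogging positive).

Insert a hinge at C; M_C is the redundant, and each span becomes simply supported.
Discontinuity in slope at C on the released structure — sum the simple-span end rotations:
  span AC: UDL 12: wL³/(24EI) = 45.56/EI
  span CE: point load 142 at a = 1.05: Pab(L + b)/(6LEI) = 137/EI
  span CE: point load 39.25 at a = 1.68: Pab(L + b)/(6LEI) = 44.31/EI
  relative rotation θ_0 = (45.56 + 181.3)/EI = 226.9/EI
A unit hogging moment at C produces rotation L₁/(3EI) + L₂/(3EI) = 2.9/EI.
Slope continuity at C: θ_0 = M_C·2.9/EI, so M_C = 226.9/2.9 = 78.23 kN·m (hogging).

M_C = 78.23 kN·m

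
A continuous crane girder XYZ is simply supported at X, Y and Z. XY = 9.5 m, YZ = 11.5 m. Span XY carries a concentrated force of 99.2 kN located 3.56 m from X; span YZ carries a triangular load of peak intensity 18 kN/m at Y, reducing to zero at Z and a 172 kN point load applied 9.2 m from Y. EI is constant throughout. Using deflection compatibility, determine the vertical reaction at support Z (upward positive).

R_Z = 149.5 kN

Release continuity at Y by inserting a hinge; the redundant is the internal moment M_Y. The primary structure is two simply-supported spans XY and YZ.
Discontinuity in slope at Y on the released structure — sum the simple-span end rotations:
  span XY: point load 99.2 at a = 3.56: Pab(L + a)/(6LEI) = 480.6/EI
  span YZ: triangular load, peak 18: w₀L³/(45EI) = 608.4/EI
  span YZ: point load 172 at a = 9.2: Pab(L + b)/(6LEI) = 727.9/EI
  relative rotation θ_0 = (480.6 + 1336)/EI = 1817/EI
A unit hogging moment at Y produces rotation L₁/(3EI) + L₂/(3EI) = 7/EI.
Compatibility: M_Y·(L₁+L₂)/(3EI) = θ_0, giving M_Y = 259.6 kN·m (hogging).
Span YZ, ΣM about Z: R_Y^{YZ}·11.5 = 1189 + 259.6, so R_Y^{YZ} = 126 kN and R_Z = 275.5 − 126 = 149.5 kN.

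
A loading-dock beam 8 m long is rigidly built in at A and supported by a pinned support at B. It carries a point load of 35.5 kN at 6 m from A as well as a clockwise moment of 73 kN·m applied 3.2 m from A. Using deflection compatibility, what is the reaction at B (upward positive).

Remove the prop at B; the released (primary) structure is a cantilever built in at A.
Downward deflection at the released point B due to the loads:
  point load 35.5 at a = 6: Pa²(3L − a)/(6EI) = 3834/EI
  clockwise couple 73 at a = 3.2: M₀a(2L − a)/(2EI) = 1495/EI
  δ_0 = 5329/EI
Flexibility coefficient — unit upward force at B: δ_{BB} = L³/(3EI) = 170.7/EI.
Compatibility at B: δ_0 − R_B·δ_{BB} = 0, so R_B = 5329/170.7 = 31.22 kN.

R_B = 31.22 kN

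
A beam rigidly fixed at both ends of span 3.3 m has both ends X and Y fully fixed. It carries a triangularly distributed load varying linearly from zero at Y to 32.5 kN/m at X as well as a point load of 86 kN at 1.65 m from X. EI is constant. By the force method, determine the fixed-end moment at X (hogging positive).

Take the two fixed-end moments M_X, M_Y as redundants; the released structure is the simple span XY.
Simple-span end rotations at X and Y under the given loads:
  at X: triangular load, peak 32.5: w₀L³/(45EI) = 25.95/EI
  at Y: triangular load, peak 32.5: 7w₀L³/(360EI) = 22.71/EI
  at X: point load 86 at a = 1.65: Pab(L + b)/(6LEI) = 58.53/EI
  at Y: point load 86 at a = 1.65: Pab(L + a)/(6LEI) = 58.53/EI
  θ_X0 = 84.49/EI,  θ_Y0 = 81.24/EI
Flexibility coefficients: a unit moment at one end gives L/(3EI) there and L/(6EI) at the far end, so f₁₁ = f₂₂ = 1.1/EI and f₁₂ = f₂₁ = 0.55/EI.
Compatibility — zero rotation at each built-in end:
  1.1 M_X + 0.55 M_Y = 84.49
  0.55 M_X + 1.1 M_Y = 81.24
Solving the pair gives M_X = 53.17 kN·m and M_Y = 47.27 kN·m (hogging).

M_X = 53.17 kN·m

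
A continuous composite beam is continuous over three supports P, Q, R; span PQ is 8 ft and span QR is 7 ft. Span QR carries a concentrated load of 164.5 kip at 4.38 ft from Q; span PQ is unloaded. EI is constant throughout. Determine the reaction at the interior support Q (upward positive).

Release continuity at Q by inserting a hinge; the redundant is the internal moment M_Q. The primary structure is two simply-supported spans PQ and QR.
Discontinuity in slope at Q on the released structure — sum the simple-span end rotations:
  span QR: point load 164.5 at a = 4.38: Pab(L + b)/(6LEI) = 432.4/EI
  relative rotation θ_0 = (0 + 432.4)/EI = 432.4/EI
A unit hogging moment at Q produces rotation L₁/(3EI) + L₂/(3EI) = 5/EI.
Compatibility: M_Q·(L₁+L₂)/(3EI) = θ_0, giving M_Q = 86.48 kip·ft (hogging).
Span PQ, ΣM about P with M_Q applied at Q: R_Q^{PQ}·8 = 0 + 86.48, so R_Q^{PQ} = 10.81 kip and R_P = 0 − 10.81 = -10.81 kip.
Span QR, ΣM about R: R_Q^{QR}·7 = 431 + 86.48, so R_Q^{QR} = 73.92 kip and R_R = 164.5 − 73.92 = 90.58 kip.
R_Q = 10.81 + 73.92 = 84.73 kip.

R_Q = 84.73 kip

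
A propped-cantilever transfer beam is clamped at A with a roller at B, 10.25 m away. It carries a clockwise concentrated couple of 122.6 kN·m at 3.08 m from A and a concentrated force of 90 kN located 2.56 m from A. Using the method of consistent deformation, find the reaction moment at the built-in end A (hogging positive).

M_A = 180 kN·m

Remove the prop at B; the released (primary) structure is a cantilever built in at A.
Free-end deflection of the primary structure under the applied loading (downward +):
  clockwise couple 122.6 at a = 3.08: M₀a(2L − a)/(2EI) = 3289/EI
  point load 90 at a = 2.56: Pa²(3L − a)/(6EI) = 2771/EI
  δ_0 = 6060/EI
Flexibility coefficient — unit upward force at B: δ_{BB} = L³/(3EI) = 359/EI.
The prop prevents deflection at B: R_B = δ_0/δ_{BB} = 6060/359 = 16.88 kN.
Moment equilibrium about A: M_A = Σ(load moments about A) − R_B·L = 353 − 16.88×10.25 = 180 kN·m.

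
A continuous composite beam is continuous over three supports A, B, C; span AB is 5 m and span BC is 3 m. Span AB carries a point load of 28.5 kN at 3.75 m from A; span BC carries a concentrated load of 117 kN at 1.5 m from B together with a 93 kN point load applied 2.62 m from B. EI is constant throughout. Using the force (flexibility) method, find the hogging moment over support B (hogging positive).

M_B = 45.81 kN·m

Release continuity at B by inserting a hinge; the redundant is the internal moment M_B. The primary structure is two simply-supported spans AB and BC.
Discontinuity in slope at B on the released structure — sum the simple-span end rotations:
  span AB: point load 28.5 at a = 3.75: Pab(L + a)/(6LEI) = 38.96/EI
  span BC: point load 117 at a = 1.5: Pab(L + b)/(6LEI) = 65.81/EI
  span BC: point load 93 at a = 2.62: Pab(L + b)/(6LEI) = 17.39/EI
  relative rotation θ_0 = (38.96 + 83.2)/EI = 122.2/EI
A unit hogging moment at B produces rotation L₁/(3EI) + L₂/(3EI) = 2.667/EI.
Compatibility: M_B·(L₁+L₂)/(3EI) = θ_0, giving M_B = 45.81 kN·m (hogging).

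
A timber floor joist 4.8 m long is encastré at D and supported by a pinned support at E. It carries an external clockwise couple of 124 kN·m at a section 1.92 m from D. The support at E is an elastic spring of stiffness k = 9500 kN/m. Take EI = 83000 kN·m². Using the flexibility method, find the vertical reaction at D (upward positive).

Remove the prop at E; the released (primary) structure is a cantilever built in at D.
Downward deflection at the released point E due to the loads:
  clockwise couple 124 at a = 1.92: M₀a(2L − a)/(2EI) = 914.2/EI
Tip deflection under a unit load at E: L³/(3EI) = 36.86/EI.
With EI = 83000 kN·m²: δ_0 = 0.011015 m and δ_{EE} = 0.000444 m/kN.
Compatibility — the spring shortens by R_E/k under the reaction it provides: δ_0 − R_E·δ_{EE} = R_E/k. With 1/k = 0.000105 m/kN, R_E = δ_0 / (δ_{EE} + 1/k) = 0.011015 / (0.000444 + 0.000105) = 20.05 kN.
Vertical equilibrium: R_D = ΣP − R_E = 0 − 20.05 = -20.05 kN.

R_D = -20.05 kN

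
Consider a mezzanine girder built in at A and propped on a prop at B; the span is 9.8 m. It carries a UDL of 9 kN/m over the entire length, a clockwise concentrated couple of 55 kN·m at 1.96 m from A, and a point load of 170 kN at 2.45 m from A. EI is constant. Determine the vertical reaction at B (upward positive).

Take the reaction at B as the redundant and release it; the primary structure is a cantilever fixed at A.
Downward deflection at the released point B due to the loads:
  UDL 9: wL⁴/(8EI) = 10377/EI
  clockwise couple 55 at a = 1.96: M₀a(2L − a)/(2EI) = 950.8/EI
  point load 170 at a = 2.45: Pa²(3L − a)/(6EI) = 4583/EI
  δ_0 = 15911/EI
Tip deflection under a unit load at B: L³/(3EI) = 313.7/EI.
The prop prevents deflection at B: R_B = δ_0/δ_{BB} = 15911/313.7 = 50.71 kN.

R_B = 50.71 kN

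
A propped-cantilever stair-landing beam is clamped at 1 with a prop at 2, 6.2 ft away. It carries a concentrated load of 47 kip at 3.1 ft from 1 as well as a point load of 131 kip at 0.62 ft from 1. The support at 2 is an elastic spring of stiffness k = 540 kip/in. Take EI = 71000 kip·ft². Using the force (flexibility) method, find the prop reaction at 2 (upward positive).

R_2 = 14.58 kip

Choose R_2 as the redundant. The primary structure is the cantilever fixed at 1.
Deflection at 2 on the released cantilever, summing each load's contribution:
  point load 47 at a = 3.1: Pa²(3L − a)/(6EI) = 1167/EI
  point load 131 at a = 0.62: Pa²(3L − a)/(6EI) = 150.9/EI
  δ_0 = 1318/EI
Tip deflection under a unit load at 2: L³/(3EI) = 79.44/EI.
With EI = 71000 kip·ft²: δ_0 = 0.018559 ft and δ_{22} = 0.001119 ft/kip.
Compatibility — the spring shortens by R_2/k under the reaction it provides: δ_0 − R_2·δ_{22} = R_2/k. With 1/k = 1/(540×12) ft/kip = 0.000154 ft/kip, R_2 = δ_0 / (δ_{22} + 1/k) = 0.018559 / (0.001119 + 0.000154) = 14.58 kip.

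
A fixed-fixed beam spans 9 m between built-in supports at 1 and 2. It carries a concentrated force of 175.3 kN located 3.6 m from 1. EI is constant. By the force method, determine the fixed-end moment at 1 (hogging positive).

Release both end moments; the primary structure is a simply-supported span 12 with redundants M_1 and M_2.
Simple-span end rotations at 1 and 2 under the given loads:
  at 1: point load 175.3 at a = 3.6: Pab(L + b)/(6LEI) = 908.8/EI
  at 2: point load 175.3 at a = 3.6: Pab(L + a)/(6LEI) = 795.2/EI
  θ_10 = 908.8/EI,  θ_20 = 795.2/EI
Flexibility coefficients: a unit moment at one end gives L/(3EI) there and L/(6EI) at the far end, so f₁₁ = f₂₂ = 3/EI and f₁₂ = f₂₁ = 1.5/EI.
Compatibility — zero rotation at each built-in end:
  3 M_1 + 1.5 M_2 = 908.8
  1.5 M_1 + 3 M_2 = 795.2
Solving the pair gives M_1 = 227.2 kN·m and M_2 = 151.5 kN·m (hogging).

M_1 = 227.2 kN·m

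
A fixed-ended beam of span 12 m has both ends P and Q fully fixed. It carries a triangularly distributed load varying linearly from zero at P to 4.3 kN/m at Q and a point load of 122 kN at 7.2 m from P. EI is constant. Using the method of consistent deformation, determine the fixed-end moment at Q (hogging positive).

Release both end moments; the primary structure is a simply-supported span PQ with redundants M_P and M_Q.
On the primary (simply-supported) span, the end slopes from the loading are:
  at P: triangular load, peak 4.3: 7w₀L³/(360EI) = 144.5/EI
  at Q: triangular load, peak 4.3: w₀L³/(45EI) = 165.1/EI
  at P: point load 122 at a = 7.2: Pab(L + b)/(6LEI) = 983.8/EI
  at Q: point load 122 at a = 7.2: Pab(L + a)/(6LEI) = 1124/EI
  θ_P0 = 1128/EI,  θ_Q0 = 1289/EI
Flexibility coefficients: a unit moment at one end gives L/(3EI) there and L/(6EI) at the far end, so f₁₁ = f₂₂ = 4/EI and f₁₂ = f₂₁ = 2/EI.
Compatibility — zero rotation at each built-in end:
  4 M_P + 2 M_Q = 1128
  2 M_P + 4 M_Q = 1289
Solving the pair gives M_P = 161.2 kN·m and M_Q = 241.8 kN·m (hogging).

M_Q = 241.8 kN·m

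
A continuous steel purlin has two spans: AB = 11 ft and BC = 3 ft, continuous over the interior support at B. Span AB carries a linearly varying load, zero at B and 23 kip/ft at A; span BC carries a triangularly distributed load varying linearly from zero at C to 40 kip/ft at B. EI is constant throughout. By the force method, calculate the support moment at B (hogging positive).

Insert a hinge at B; M_B is the redundant, and each span becomes simply supported.
End slopes at the hinge B, treating each span as simply supported:
  span AB: triangular load, peak 23: 7w₀L³/(360EI) = 595.3/EI
  span BC: triangular load, peak 40: w₀L³/(45EI) = 24/EI
  relative rotation θ_0 = (595.3 + 24)/EI = 619.3/EI
A unit hogging moment at B produces rotation L₁/(3EI) + L₂/(3EI) = 4.667/EI.
Compatibility: M_B·(L₁+L₂)/(3EI) = θ_0, giving M_B = 132.7 kip·ft (hogging).

M_B = 132.7 kip·ft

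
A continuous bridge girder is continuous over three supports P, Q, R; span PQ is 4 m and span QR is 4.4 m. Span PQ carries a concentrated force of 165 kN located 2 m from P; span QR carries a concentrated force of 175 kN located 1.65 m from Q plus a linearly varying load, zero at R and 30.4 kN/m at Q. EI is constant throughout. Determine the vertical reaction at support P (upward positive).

Insert a hinge at Q; M_Q is the redundant, and each span becomes simply supported.
End slopes at the hinge Q, treating each span as simply supported:
  span PQ: point load 165 at a = 2: Pab(L + a)/(6LEI) = 165/EI
  span QR: point load 175 at a = 1.65: Pab(L + b)/(6LEI) = 215.1/EI
  span QR: triangular load, peak 30.4: w₀L³/(45EI) = 57.55/EI
  relative rotation θ_0 = (165 + 272.6)/EI = 437.6/EI
A unit hogging moment at Q produces rotation L₁/(3EI) + L₂/(3EI) = 2.8/EI.
Slope continuity at Q: θ_0 = M_Q·2.8/EI, so M_Q = 437.6/2.8 = 156.3 kN·m (hogging).
Span PQ, ΣM about P with M_Q applied at Q: R_Q^{PQ}·4 = 330 + 156.3, so R_Q^{PQ} = 121.6 kN and R_P = 165 − 121.6 = 43.43 kN.

R_P = 43.43 kN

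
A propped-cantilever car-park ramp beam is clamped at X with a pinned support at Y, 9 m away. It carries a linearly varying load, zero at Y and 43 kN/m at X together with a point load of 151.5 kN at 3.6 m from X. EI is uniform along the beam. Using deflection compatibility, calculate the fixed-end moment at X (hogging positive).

Remove the prop at Y; the released (primary) structure is a cantilever built in at X.
Free-end deflection of the primary structure under the applied loading (downward +):
  triangular load, peak 43 at the fixed end: w₀L⁴/(30EI) = 9404/EI
  point load 151.5 at a = 3.6: Pa²(3L − a)/(6EI) = 7657/EI
  δ_0 = 17062/EI
Tip deflection under a unit load at Y: L³/(3EI) = 243/EI.
Compatibility at Y: δ_0 − R_Y·δ_{YY} = 0, so R_Y = 17062/243 = 70.21 kN.
Moment equilibrium about X: M_X = Σ(load moments about X) − R_Y·L = 1126 − 70.21×9 = 494 kN·m.

M_X = 494 kN·m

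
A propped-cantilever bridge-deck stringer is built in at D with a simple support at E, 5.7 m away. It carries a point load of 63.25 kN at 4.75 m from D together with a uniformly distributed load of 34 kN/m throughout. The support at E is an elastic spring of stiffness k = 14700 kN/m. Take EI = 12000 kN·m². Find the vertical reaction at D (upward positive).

Choose R_E as the redundant. The primary structure is the cantilever fixed at D.
Deflection at E on the released cantilever, summing each load's contribution:
  point load 63.25 at a = 4.75: Pa²(3L − a)/(6EI) = 2937/EI
  UDL 34: wL⁴/(8EI) = 4486/EI
  δ_0 = 7424/EI
Tip deflection under a unit load at E: L³/(3EI) = 61.73/EI.
With EI = 12000 kN·m²: δ_0 = 0.61864 m and δ_{EE} = 0.005144 m/kN.
Compatibility — the spring shortens by R_E/k under the reaction it provides: δ_0 − R_E·δ_{EE} = R_E/k. With 1/k = 0.000068 m/kN, R_E = δ_0 / (δ_{EE} + 1/k) = 0.61864 / (0.005144 + 0.000068) = 118.7 kN.
Vertical equilibrium: R_D = ΣP − R_E = 257.1 − 118.7 = 138.4 kN.

R_D = 138.4 kN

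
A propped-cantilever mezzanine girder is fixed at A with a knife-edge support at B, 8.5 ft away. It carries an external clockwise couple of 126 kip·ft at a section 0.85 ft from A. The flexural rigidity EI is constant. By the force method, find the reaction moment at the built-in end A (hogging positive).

Release the roller at B. Primary structure: cantilever fixed at A.
Deflection at B on the released cantilever, summing each load's contribution:
  clockwise couple 126 at a = 0.85: M₀a(2L − a)/(2EI) = 864.8/EI
Tip deflection under a unit load at B: L³/(3EI) = 204.7/EI.
The prop prevents deflection at B: R_B = δ_0/δ_{BB} = 864.8/204.7 = 4.225 kip.
Moment equilibrium about A: M_A = Σ(load moments about A) − R_B·L = 126 − 4.225×8.5 = 90.09 kip·ft.

M_A = 90.09 kip·ft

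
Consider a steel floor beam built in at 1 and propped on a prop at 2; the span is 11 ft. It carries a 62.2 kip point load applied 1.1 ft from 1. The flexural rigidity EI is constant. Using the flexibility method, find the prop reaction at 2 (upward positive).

R_2 = 0.9019 kip

Choose R_2 as the redundant. The primary structure is the cantilever fixed at 1.
Downward deflection at the released point 2 due to the loads:
  point load 62.2 at a = 1.1: Pa²(3L − a)/(6EI) = 400.1/EI
Tip deflection under a unit load at 2: L³/(3EI) = 443.7/EI.
The prop prevents deflection at 2: R_2 = δ_0/δ_{22} = 400.1/443.7 = 0.9019 kip.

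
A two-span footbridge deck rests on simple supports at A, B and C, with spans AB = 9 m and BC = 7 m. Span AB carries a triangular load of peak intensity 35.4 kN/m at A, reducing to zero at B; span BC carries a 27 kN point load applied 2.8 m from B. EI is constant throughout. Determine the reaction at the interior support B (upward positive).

Take M_B as the redundant. Released structure: two simple spans AB and BC with a hinge at B.
Rotations at B on the released spans (each span's end-slope, ×1/EI):
  span AB: triangular load, peak 35.4: 7w₀L³/(360EI) = 501.8/EI
  span BC: point load 27 at a = 2.8: Pab(L + b)/(6LEI) = 84.67/EI
  relative rotation θ_0 = (501.8 + 84.67)/EI = 586.5/EI
A unit hogging moment at B produces rotation L₁/(3EI) + L₂/(3EI) = 5.333/EI.
Compatibility: M_B·(L₁+L₂)/(3EI) = θ_0, giving M_B = 110 kN·m (hogging).
Span AB, ΣM about A with M_B applied at B: R_B^{AB}·9 = 477.9 + 110, so R_B^{AB} = 65.32 kN and R_A = 159.3 − 65.32 = 93.98 kN.
Span BC, ΣM about C: R_B^{BC}·7 = 113.4 + 110, so R_B^{BC} = 31.91 kN and R_C = 27 − 31.91 = -4.909 kN.
R_B = 65.32 + 31.91 = 97.23 kN.

R_B = 97.23 kN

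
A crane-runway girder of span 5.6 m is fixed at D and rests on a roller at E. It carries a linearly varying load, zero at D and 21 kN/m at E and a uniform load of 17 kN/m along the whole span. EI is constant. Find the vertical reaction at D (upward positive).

R_D = 85.96 kN

Take the reaction at E as the redundant and release it; the primary structure is a cantilever fixed at D.
Primary-structure tip deflection at E by superposition:
  triangular load, peak 21 at the free end: 11w₀L⁴/(120EI) = 1893/EI
  UDL 17: wL⁴/(8EI) = 2090/EI
  δ_0 = 3983/EI
Flexibility coefficient — unit upward force at E: δ_{EE} = L³/(3EI) = 58.54/EI.
The prop prevents deflection at E: R_E = δ_0/δ_{EE} = 3983/58.54 = 68.04 kN.
Vertical equilibrium: R_D = ΣP − R_E = 154 − 68.04 = 85.96 kN.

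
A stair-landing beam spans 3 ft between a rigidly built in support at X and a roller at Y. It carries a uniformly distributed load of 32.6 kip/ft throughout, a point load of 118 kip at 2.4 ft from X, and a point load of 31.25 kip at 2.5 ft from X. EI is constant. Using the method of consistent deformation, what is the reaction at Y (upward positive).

Release the roller at Y. Primary structure: cantilever fixed at X.
Free-end deflection of the primary structure under the applied loading (downward +):
  UDL 32.6: wL⁴/(8EI) = 330.1/EI
  point load 118 at a = 2.4: Pa²(3L − a)/(6EI) = 747.6/EI
  point load 31.25 at a = 2.5: Pa²(3L − a)/(6EI) = 211.6/EI
  δ_0 = 1289/EI
Flexibility coefficient — unit upward force at Y: δ_{YY} = L³/(3EI) = 9/EI.
Compatibility at Y: δ_0 − R_Y·δ_{YY} = 0, so R_Y = 1289/9 = 143.3 kip.

R_Y = 143.3 kip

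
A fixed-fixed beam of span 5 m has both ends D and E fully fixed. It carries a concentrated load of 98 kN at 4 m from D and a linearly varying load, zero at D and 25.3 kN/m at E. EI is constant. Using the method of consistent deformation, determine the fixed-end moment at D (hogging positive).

Take the two fixed-end moments M_D, M_E as redundants; the released structure is the simple span DE.
On the primary (simply-supported) span, the end slopes from the loading are:
  at D: point load 98 at a = 4: Pab(L + b)/(6LEI) = 78.4/EI
  at E: point load 98 at a = 4: Pab(L + a)/(6LEI) = 117.6/EI
  at D: triangular load, peak 25.3: 7w₀L³/(360EI) = 61.49/EI
  at E: triangular load, peak 25.3: w₀L³/(45EI) = 70.28/EI
  θ_D0 = 139.9/EI,  θ_E0 = 187.9/EI
Flexibility coefficients: a unit moment at one end gives L/(3EI) there and L/(6EI) at the far end, so f₁₁ = f₂₂ = 1.667/EI and f₁₂ = f₂₁ = 0.8333/EI.
Compatibility — zero rotation at each built-in end:
  1.667 M_D + 0.8333 M_E = 139.9
  0.8333 M_D + 1.667 M_E = 187.9
Solving the pair gives M_D = 36.76 kN·m and M_E = 94.34 kN·m (hogging).

M_D = 36.76 kN·m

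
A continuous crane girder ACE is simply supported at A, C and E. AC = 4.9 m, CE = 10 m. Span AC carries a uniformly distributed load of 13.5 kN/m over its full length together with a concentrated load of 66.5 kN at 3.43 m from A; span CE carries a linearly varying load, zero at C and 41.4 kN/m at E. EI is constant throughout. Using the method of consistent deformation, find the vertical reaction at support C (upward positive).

Insert a hinge at C; M_C is the redundant, and each span becomes simply supported.
End slopes at the hinge C, treating each span as simply supported:
  span AC: UDL 13.5: wL³/(24EI) = 66.18/EI
  span AC: point load 66.5 at a = 3.43: Pab(L + a)/(6LEI) = 95/EI
  span CE: triangular load, peak 41.4: 7w₀L³/(360EI) = 805/EI
  relative rotation θ_0 = (161.2 + 805)/EI = 966.2/EI
A unit hogging moment at C produces rotation L₁/(3EI) + L₂/(3EI) = 4.967/EI.
Slope continuity at C: θ_0 = M_C·4.967/EI, so M_C = 966.2/4.967 = 194.5 kN·m (hogging).
Span AC, ΣM about A with M_C applied at C: R_C^{AC}·4.9 = 390.2 + 194.5, so R_C^{AC} = 119.3 kN and R_A = 132.7 − 119.3 = 13.32 kN.
Span CE, ΣM about E: R_C^{CE}·10 = 690 + 194.5, so R_C^{CE} = 88.45 kN and R_E = 207 − 88.45 = 118.5 kN.
R_C = 119.3 + 88.45 = 207.8 kN.

R_C = 207.8 kN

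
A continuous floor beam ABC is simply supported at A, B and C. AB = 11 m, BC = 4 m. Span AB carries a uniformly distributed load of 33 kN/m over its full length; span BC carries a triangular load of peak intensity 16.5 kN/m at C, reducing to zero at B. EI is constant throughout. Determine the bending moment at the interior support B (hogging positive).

M_B = 370.1 kN·m

Take M_B as the redundant. Released structure: two simple spans AB and BC with a hinge at B.
End slopes at the hinge B, treating each span as simply supported:
  span AB: UDL 33: wL³/(24EI) = 1830/EI
  span BC: triangular load, peak 16.5: 7w₀L³/(360EI) = 20.53/EI
  relative rotation θ_0 = (1830 + 20.53)/EI = 1851/EI
A unit hogging moment at B produces rotation L₁/(3EI) + L₂/(3EI) = 5/EI.
Compatibility: M_B·(L₁+L₂)/(3EI) = θ_0, giving M_B = 370.1 kN·m (hogging).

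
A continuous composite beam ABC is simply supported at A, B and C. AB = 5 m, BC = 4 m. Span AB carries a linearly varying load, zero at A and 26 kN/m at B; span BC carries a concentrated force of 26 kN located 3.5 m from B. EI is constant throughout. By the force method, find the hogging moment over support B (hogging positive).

M_B = 26.92 kN·m

Insert a hinge at B; M_B is the redundant, and each span becomes simply supported.
Rotations at B on the released spans (each span's end-slope, ×1/EI):
  span AB: triangular load, peak 26: w₀L³/(45EI) = 72.22/EI
  span BC: point load 26 at a = 3.5: Pab(L + b)/(6LEI) = 8.531/EI
  relative rotation θ_0 = (72.22 + 8.531)/EI = 80.75/EI
A unit hogging moment at B produces rotation L₁/(3EI) + L₂/(3EI) = 3/EI.
Slope continuity at B: θ_0 = M_B·3/EI, so M_B = 80.75/3 = 26.92 kN·m (hogging).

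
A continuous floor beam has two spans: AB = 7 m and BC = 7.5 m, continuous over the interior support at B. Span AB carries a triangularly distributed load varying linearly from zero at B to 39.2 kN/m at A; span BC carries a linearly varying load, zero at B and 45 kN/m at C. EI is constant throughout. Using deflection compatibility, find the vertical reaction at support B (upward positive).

Release continuity at B by inserting a hinge; the redundant is the internal moment M_B. The primary structure is two simply-supported spans AB and BC.
End slopes at the hinge B, treating each span as simply supported:
  span AB: triangular load, peak 39.2: 7w₀L³/(360EI) = 261.4/EI
  span BC: triangular load, peak 45: 7w₀L³/(360EI) = 369.1/EI
  relative rotation θ_0 = (261.4 + 369.1)/EI = 630.6/EI
A unit hogging moment at B produces rotation L₁/(3EI) + L₂/(3EI) = 4.833/EI.
Slope continuity at B: θ_0 = M_B·4.833/EI, so M_B = 630.6/4.833 = 130.5 kN·m (hogging).
Span AB, ΣM about A with M_B applied at B: R_B^{AB}·7 = 320.1 + 130.5, so R_B^{AB} = 64.37 kN and R_A = 137.2 − 64.37 = 72.83 kN.
Span BC, ΣM about C: R_B^{BC}·7.5 = 421.9 + 130.5, so R_B^{BC} = 73.65 kN and R_C = 168.8 − 73.65 = 95.1 kN.
R_B = 64.37 + 73.65 = 138 kN.

R_B = 138 kN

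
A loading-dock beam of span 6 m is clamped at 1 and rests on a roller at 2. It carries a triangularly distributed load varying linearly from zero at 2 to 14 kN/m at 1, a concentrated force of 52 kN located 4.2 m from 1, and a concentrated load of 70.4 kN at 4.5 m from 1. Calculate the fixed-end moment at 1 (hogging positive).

M_1 = 125.7 kN·m

Take the reaction at 2 as the redundant and release it; the primary structure is a cantilever fixed at 1.
Free-end deflection of the primary structure under the applied loading (downward +):
  triangular load, peak 14 at the fixed end: w₀L⁴/(30EI) = 604.8/EI
  point load 52 at a = 4.2: Pa²(3L − a)/(6EI) = 2110/EI
  point load 70.4 at a = 4.5: Pa²(3L − a)/(6EI) = 3208/EI
  δ_0 = 5922/EI
Flexibility coefficient — unit upward force at 2: δ_{22} = L³/(3EI) = 72/EI.
The prop prevents deflection at 2: R_2 = δ_0/δ_{22} = 5922/72 = 82.25 kN.
Moment equilibrium about 1: M_1 = Σ(load moments about 1) − R_2·L = 619.2 − 82.25×6 = 125.7 kN·m.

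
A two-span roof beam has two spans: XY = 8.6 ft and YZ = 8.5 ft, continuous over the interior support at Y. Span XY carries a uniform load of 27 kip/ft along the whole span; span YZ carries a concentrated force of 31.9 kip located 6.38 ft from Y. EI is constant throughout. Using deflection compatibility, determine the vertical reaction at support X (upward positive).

Release continuity at Y by inserting a hinge; the redundant is the internal moment M_Y. The primary structure is two simply-supported spans XY and YZ.
End slopes at the hinge Y, treating each span as simply supported:
  span XY: UDL 27: wL³/(24EI) = 715.6/EI
  span YZ: point load 31.9 at a = 6.38: Pab(L + b)/(6LEI) = 89.85/EI
  relative rotation θ_0 = (715.6 + 89.85)/EI = 805.4/EI
A unit hogging moment at Y produces rotation L₁/(3EI) + L₂/(3EI) = 5.7/EI.
Compatibility: M_Y·(L₁+L₂)/(3EI) = θ_0, giving M_Y = 141.3 kip·ft (hogging).
Span XY, ΣM about X with M_Y applied at Y: R_Y^{XY}·8.6 = 998.5 + 141.3, so R_Y^{XY} = 132.5 kip and R_X = 232.2 − 132.5 = 99.67 kip.

R_X = 99.67 kip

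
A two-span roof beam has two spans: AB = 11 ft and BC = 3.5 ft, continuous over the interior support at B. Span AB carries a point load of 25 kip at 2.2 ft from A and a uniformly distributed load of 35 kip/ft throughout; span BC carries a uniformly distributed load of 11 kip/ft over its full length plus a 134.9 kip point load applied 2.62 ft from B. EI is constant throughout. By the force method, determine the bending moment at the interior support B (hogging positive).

M_B = 439.1 kip·ft

Insert a hinge at B; M_B is the redundant, and each span becomes simply supported.
Discontinuity in slope at B on the released structure — sum the simple-span end rotations:
  span AB: point load 25 at a = 2.2: Pab(L + a)/(6LEI) = 96.8/EI
  span AB: UDL 35: wL³/(24EI) = 1941/EI
  span BC: UDL 11: wL³/(24EI) = 19.65/EI
  span BC: point load 134.9 at a = 2.62: Pab(L + b)/(6LEI) = 64.87/EI
  relative rotation θ_0 = (2038 + 84.52)/EI = 2122/EI
A unit hogging moment at B produces rotation L₁/(3EI) + L₂/(3EI) = 4.833/EI.
Compatibility: M_B·(L₁+L₂)/(3EI) = θ_0, giving M_B = 439.1 kip·ft (hogging).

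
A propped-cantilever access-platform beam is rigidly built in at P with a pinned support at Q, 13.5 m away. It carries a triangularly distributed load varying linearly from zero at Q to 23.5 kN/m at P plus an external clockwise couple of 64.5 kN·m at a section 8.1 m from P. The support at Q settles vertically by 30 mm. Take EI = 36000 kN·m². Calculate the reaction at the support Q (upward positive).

Choose R_Q as the redundant. The primary structure is the cantilever fixed at P.
Deflection at Q on the released cantilever, summing each load's contribution:
  triangular load, peak 23.5 at the fixed end: w₀L⁴/(30EI) = 26018/EI
  clockwise couple 64.5 at a = 8.1: M₀a(2L − a)/(2EI) = 4937/EI
  δ_0 = 30956/EI
Flexibility coefficient — unit upward force at Q: δ_{QQ} = L³/(3EI) = 820.1/EI.
With EI = 36000 kN·m²: δ_0 = 0.85988 m and δ_{QQ} = 0.022781 m/kN.
Compatibility — the beam at Q must follow the support down by 0.03 m: δ_0 − R_Q·δ_{QQ} = 0.03, so R_Q = (0.85988 − 0.03)/0.022781 = 36.43 kN.

R_Q = 36.43 kN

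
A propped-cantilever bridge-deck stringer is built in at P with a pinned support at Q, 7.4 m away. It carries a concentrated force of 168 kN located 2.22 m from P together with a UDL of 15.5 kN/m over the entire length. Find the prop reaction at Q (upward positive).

R_Q = 63.42 kN

Take the reaction at Q as the redundant and release it; the primary structure is a cantilever fixed at P.
Deflection at Q on the released cantilever, summing each load's contribution:
  point load 168 at a = 2.22: Pa²(3L − a)/(6EI) = 2757/EI
  UDL 15.5: wL⁴/(8EI) = 5810/EI
  δ_0 = 8567/EI
Flexibility coefficient — unit upward force at Q: δ_{QQ} = L³/(3EI) = 135.1/EI.
The prop prevents deflection at Q: R_Q = δ_0/δ_{QQ} = 8567/135.1 = 63.42 kN.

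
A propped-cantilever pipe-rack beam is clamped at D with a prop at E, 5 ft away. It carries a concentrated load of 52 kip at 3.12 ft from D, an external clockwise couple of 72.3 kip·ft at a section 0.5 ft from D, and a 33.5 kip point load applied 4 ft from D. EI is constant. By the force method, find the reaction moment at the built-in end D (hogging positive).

M_D = 109.7 kip·ft

Release the roller at E. Primary structure: cantilever fixed at D.
Free-end deflection of the primary structure under the applied loading (downward +):
  point load 52 at a = 3.12: Pa²(3L − a)/(6EI) = 1002/EI
  clockwise couple 72.3 at a = 0.5: M₀a(2L − a)/(2EI) = 171.7/EI
  point load 33.5 at a = 4: Pa²(3L − a)/(6EI) = 982.7/EI
  δ_0 = 2157/EI
Flexibility coefficient — unit upward force at E: δ_{EE} = L³/(3EI) = 41.67/EI.
Compatibility at E: δ_0 − R_E·δ_{EE} = 0, so R_E = 2157/41.67 = 51.76 kip.
Moment equilibrium about D: M_D = Σ(load moments about D) − R_E·L = 368.5 − 51.76×5 = 109.7 kip·ft.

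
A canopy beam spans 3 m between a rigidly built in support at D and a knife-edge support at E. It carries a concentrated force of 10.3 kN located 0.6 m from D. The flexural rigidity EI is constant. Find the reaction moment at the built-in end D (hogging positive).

M_D = 4.45 kN·m

Take the reaction at E as the redundant and release it; the primary structure is a cantilever fixed at D.
Primary-structure tip deflection at E by superposition:
  point load 10.3 at a = 0.6: Pa²(3L − a)/(6EI) = 5.191/EI
Tip deflection under a unit load at E: L³/(3EI) = 9/EI.
The prop prevents deflection at E: R_E = δ_0/δ_{EE} = 5.191/9 = 0.5768 kN.
Moment equilibrium about D: M_D = Σ(load moments about D) − R_E·L = 6.18 − 0.5768×3 = 4.45 kN·m.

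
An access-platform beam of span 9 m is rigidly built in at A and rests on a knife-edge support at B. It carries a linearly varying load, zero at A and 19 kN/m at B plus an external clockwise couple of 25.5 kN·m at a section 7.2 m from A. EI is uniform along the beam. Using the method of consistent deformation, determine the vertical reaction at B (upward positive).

R_B = 51.1 kN

Choose R_B as the redundant. The primary structure is the cantilever fixed at A.
Deflection at B on the released cantilever, summing each load's contribution:
  triangular load, peak 19 at the free end: 11w₀L⁴/(120EI) = 11427/EI
  clockwise couple 25.5 at a = 7.2: M₀a(2L − a)/(2EI) = 991.4/EI
  δ_0 = 12419/EI
Tip deflection under a unit load at B: L³/(3EI) = 243/EI.
The prop prevents deflection at B: R_B = δ_0/δ_{BB} = 12419/243 = 51.1 kN.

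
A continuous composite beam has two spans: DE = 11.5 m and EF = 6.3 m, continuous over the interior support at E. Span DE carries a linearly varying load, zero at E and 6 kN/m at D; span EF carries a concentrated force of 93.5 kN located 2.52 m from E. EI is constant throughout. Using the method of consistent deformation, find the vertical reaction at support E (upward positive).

Insert a hinge at E; M_E is the redundant, and each span becomes simply supported.
End slopes at the hinge E, treating each span as simply supported:
  span DE: triangular load, peak 6: 7w₀L³/(360EI) = 177.4/EI
  span EF: point load 93.5 at a = 2.52: Pab(L + b)/(6LEI) = 237.5/EI
  relative rotation θ_0 = (177.4 + 237.5)/EI = 414.9/EI
A unit hogging moment at E produces rotation L₁/(3EI) + L₂/(3EI) = 5.933/EI.
Slope continuity at E: θ_0 = M_E·5.933/EI, so M_E = 414.9/5.933 = 69.93 kN·m (hogging).
Span DE, ΣM about D with M_E applied at E: R_E^{DE}·11.5 = 132.2 + 69.93, so R_E^{DE} = 17.58 kN and R_D = 34.5 − 17.58 = 16.92 kN.
Span EF, ΣM about F: R_E^{EF}·6.3 = 353.4 + 69.93, so R_E^{EF} = 67.2 kN and R_F = 93.5 − 67.2 = 26.3 kN.
R_E = 17.58 + 67.2 = 84.78 kN.

R_E = 84.78 kN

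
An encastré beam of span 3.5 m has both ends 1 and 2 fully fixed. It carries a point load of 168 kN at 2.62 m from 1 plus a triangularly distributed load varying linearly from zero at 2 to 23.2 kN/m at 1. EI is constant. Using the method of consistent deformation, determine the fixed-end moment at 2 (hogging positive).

Release both end moments; the primary structure is a simply-supported span 12 with redundants M_1 and M_2.
Simple-span end rotations at 1 and 2 under the given loads:
  at 1: point load 168 at a = 2.62: Pab(L + b)/(6LEI) = 80.79/EI
  at 2: point load 168 at a = 2.62: Pab(L + a)/(6LEI) = 112.9/EI
  at 1: triangular load, peak 23.2: w₀L³/(45EI) = 22.1/EI
  at 2: triangular load, peak 23.2: 7w₀L³/(360EI) = 19.34/EI
  θ_10 = 102.9/EI,  θ_20 = 132.2/EI
Flexibility coefficients: a unit moment at one end gives L/(3EI) there and L/(6EI) at the far end, so f₁₁ = f₂₂ = 1.167/EI and f₁₂ = f₂₁ = 0.5833/EI.
Compatibility — zero rotation at each built-in end:
  1.167 M_1 + 0.5833 M_2 = 102.9
  0.5833 M_1 + 1.167 M_2 = 132.2
Solving the pair gives M_1 = 42.04 kN·m and M_2 = 92.32 kN·m (hogging).

M_2 = 92.32 kN·m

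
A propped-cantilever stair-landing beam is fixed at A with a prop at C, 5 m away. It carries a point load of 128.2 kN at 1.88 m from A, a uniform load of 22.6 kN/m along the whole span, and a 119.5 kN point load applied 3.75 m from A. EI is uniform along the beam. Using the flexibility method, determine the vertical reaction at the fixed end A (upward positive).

Release the roller at C. Primary structure: cantilever fixed at A.
Deflection at C on the released cantilever, summing each load's contribution:
  point load 128.2 at a = 1.88: Pa²(3L − a)/(6EI) = 990.8/EI
  UDL 22.6: wL⁴/(8EI) = 1766/EI
  point load 119.5 at a = 3.75: Pa²(3L − a)/(6EI) = 3151/EI
  δ_0 = 5907/EI
Tip deflection under a unit load at C: L³/(3EI) = 41.67/EI.
The prop prevents deflection at C: R_C = δ_0/δ_{CC} = 5907/41.67 = 141.8 kN.
Vertical equilibrium: R_A = ΣP − R_C = 360.7 − 141.8 = 218.9 kN.

R_A = 218.9 kN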